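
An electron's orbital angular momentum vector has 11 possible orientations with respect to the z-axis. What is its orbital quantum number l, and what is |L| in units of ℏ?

l = 5, |L| = √30 ℏ ≈ 5.477ℏ

11 = 2l + 1, so l = (11−1)/2 = 5.
Then |L| = √(l(l+1)) ℏ = √30 ℏ.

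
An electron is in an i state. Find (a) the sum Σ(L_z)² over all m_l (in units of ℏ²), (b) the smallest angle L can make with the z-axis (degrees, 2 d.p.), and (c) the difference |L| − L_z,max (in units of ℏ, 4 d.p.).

An i state has l = 6.
Σ m_l² = 182, so Σ(L_z)² = 182 ℏ².
cos θ_min = 6/√42, so θ_min ≈ 22.21°.
|L| − L_z,max = (√42 − 6)ℏ ≈ 0.4807ℏ.

Σ(L_z)² = 182 ℏ²; θ_min ≈ 22.21°; |L|−L_z,max ≈ 0.4807ℏ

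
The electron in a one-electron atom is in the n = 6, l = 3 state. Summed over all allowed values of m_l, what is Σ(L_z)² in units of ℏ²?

Σ(L_z)² = 28 ℏ²

m_l ∈ {-3, -2, -1, 0, 1, 2, 3}.
Σ m_l² = 2·(1 + 4 + 9) = 28.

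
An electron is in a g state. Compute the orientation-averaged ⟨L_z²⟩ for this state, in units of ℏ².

G corresponds to l = 4.
m_l ∈ {-4, -3, -2, -1, 0, 1, 2, 3, 4}.
Average of L_z² over 9 states: 60/9 ℏ² = 6.667 ℏ².

⟨L_z²⟩ = 6.667 ℏ²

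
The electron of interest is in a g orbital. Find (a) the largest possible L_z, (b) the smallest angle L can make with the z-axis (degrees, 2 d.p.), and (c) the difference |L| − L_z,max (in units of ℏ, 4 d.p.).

For a g orbital, l = 4.
L_z,max = lℏ = 4ℏ.
cos θ_min = 4/√20, so θ_min ≈ 26.57°.
|L| − L_z,max = (2√5 − 4)ℏ ≈ 0.4721ℏ.

L_z,max = 4ℏ; θ_min ≈ 26.57°; |L|−L_z,max ≈ 0.4721ℏ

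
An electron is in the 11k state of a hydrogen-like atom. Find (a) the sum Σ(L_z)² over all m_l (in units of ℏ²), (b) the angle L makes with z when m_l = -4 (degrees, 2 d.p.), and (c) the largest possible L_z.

For 11k, l = 7.
Σ m_l² = 280, so Σ(L_z)² = 280 ℏ².
For m_l = -4: cos θ = -4/√56, θ ≈ 122.31°.
L_z,max = lℏ = 7ℏ.

Σ(L_z)² = 280 ℏ²; θ(m_l=-4) ≈ 122.31°; L_z,max = 7ℏ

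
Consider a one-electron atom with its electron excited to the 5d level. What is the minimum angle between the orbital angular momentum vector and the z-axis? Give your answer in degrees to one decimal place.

θ_min ≈ 35.3°

The 5d level has l = 2.
|L| = √(l(l+1)) ℏ = √6 ℏ.
The smallest angle corresponds to the largest L_z, i.e. m_l = l = 2, giving L_z = 2ℏ.
cos θ_min = 2/√6, so θ_min ≈ 35.3°.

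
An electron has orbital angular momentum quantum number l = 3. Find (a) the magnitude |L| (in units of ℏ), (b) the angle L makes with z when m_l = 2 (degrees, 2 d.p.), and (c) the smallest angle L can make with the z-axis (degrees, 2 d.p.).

|L| = 2√3 ℏ ≈ 3.464ℏ; θ(m_l=2) ≈ 54.74°; θ_min ≈ 30.00°

|L| = ℏ√(3·4) = 2√3 ℏ ≈ 3.464ℏ.
For m_l = 2: cos θ = 2/√12, θ ≈ 54.74°.
cos θ_min = 3/√12, so θ_min ≈ 30.00°.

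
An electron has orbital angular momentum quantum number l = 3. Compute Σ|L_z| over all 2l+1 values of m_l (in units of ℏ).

m_l ∈ {-3, -2, -1, 0, 1, 2, 3}.
Σ|m_l| = 2(1+2+…+3) = 12.

Σ|L_z| = 12 ℏ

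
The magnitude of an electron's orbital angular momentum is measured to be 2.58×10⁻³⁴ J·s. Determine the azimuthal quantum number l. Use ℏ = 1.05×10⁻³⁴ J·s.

Dividing by ℏ: |L|/ℏ ≈ 2.457.
Set l(l+1) = 6.04; the integer solution is l = 2.

l = 2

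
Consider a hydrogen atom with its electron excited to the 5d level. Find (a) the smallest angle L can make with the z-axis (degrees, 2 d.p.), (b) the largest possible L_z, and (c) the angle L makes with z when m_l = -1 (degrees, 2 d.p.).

θ_min ≈ 35.26°; L_z,max = 2ℏ; θ(m_l=-1) ≈ 114.09°

The 5d level has l = 2.
cos θ_min = 2/√6, so θ_min ≈ 35.26°.
L_z,max = lℏ = 2ℏ.
For m_l = -1: cos θ = -1/√6, θ ≈ 114.09°.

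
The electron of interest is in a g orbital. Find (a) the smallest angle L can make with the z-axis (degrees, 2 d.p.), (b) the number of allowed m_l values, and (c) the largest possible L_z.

For a g orbital, l = 4.
cos θ_min = 4/√20, so θ_min ≈ 26.57°.
There are 2l+1 = 9 values of m_l.
L_z,max = lℏ = 4ℏ.

θ_min ≈ 26.57°; 9 values; L_z,max = 4ℏ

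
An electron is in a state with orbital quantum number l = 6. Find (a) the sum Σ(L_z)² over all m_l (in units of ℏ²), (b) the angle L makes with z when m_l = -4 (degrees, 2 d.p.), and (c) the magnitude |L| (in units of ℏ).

Σ m_l² = 182, so Σ(L_z)² = 182 ℏ².
For m_l = -4: cos θ = -4/√42, θ ≈ 128.11°.
|L| = ℏ√(6·7) = √42 ℏ ≈ 6.481ℏ.

Σ(L_z)² = 182 ℏ²; θ(m_l=-4) ≈ 128.11°; |L| = √42 ℏ ≈ 6.481ℏ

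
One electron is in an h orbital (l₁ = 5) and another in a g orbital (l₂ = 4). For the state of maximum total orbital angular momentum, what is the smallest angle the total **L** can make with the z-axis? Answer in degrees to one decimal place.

By the triangle rule, |l₁ − l₂| ≤ L ≤ l₁ + l₂.
So L can be 1, 2, 3, 4, 5, 6, 7, 8, 9.
The maximum is L = 9, with |L_tot| = ℏ√(9·10) = 3√10 ℏ.
The minimum angle with z is arccos(9/√90) ≈ 18.4°.

θ_min ≈ 18.4°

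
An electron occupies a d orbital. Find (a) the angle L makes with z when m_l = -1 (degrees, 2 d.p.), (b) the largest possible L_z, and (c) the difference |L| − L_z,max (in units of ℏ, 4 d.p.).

θ(m_l=-1) ≈ 114.09°; L_z,max = 2ℏ; |L|−L_z,max ≈ 0.4495ℏ

The letter d corresponds to l = 2.
For m_l = -1: cos θ = -1/√6, θ ≈ 114.09°.
L_z,max = lℏ = 2ℏ.
|L| − L_z,max = (√6 − 2)ℏ ≈ 0.4495ℏ.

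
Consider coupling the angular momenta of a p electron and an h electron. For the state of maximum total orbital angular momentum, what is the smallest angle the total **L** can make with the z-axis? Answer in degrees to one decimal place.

θ_min ≈ 22.2°

L runs from |1 − 5| = 4 to 1 + 5 = 6.
Allowed values: L = 4, 5, 6.
The maximum is L = 6, with |L_tot| = ℏ√(6·7) = √42 ℏ.
The minimum angle with z is arccos(6/√42) ≈ 22.2°.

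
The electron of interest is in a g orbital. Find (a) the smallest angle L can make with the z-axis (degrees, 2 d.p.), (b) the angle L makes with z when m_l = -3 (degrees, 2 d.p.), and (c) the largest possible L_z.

θ_min ≈ 26.57°; θ(m_l=-3) ≈ 132.13°; L_z,max = 4ℏ

For a g orbital, l = 4.
cos θ_min = 4/√20, so θ_min ≈ 26.57°.
For m_l = -3: cos θ = -3/√20, θ ≈ 132.13°.
L_z,max = lℏ = 4ℏ.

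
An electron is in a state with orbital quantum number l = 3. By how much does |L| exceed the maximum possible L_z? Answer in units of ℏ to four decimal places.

|L| = 2√3 ℏ ≈ 3.4641ℏ, while L_z,max = lℏ = 3ℏ.
The difference is (2√3 − 3)ℏ ≈ 0.4641ℏ.

|L| − L_z,max ≈ 0.4641ℏ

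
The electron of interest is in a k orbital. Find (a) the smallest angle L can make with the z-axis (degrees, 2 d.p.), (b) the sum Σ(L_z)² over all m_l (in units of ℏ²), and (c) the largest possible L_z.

θ_min ≈ 20.70°; Σ(L_z)² = 280 ℏ²; L_z,max = 7ℏ

For a k orbital, l = 7.
cos θ_min = 7/√56, so θ_min ≈ 20.70°.
Σ m_l² = 280, so Σ(L_z)² = 280 ℏ².
L_z,max = lℏ = 7ℏ.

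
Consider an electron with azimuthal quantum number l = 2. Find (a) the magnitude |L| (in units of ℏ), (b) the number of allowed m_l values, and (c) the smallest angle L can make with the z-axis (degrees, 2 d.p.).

|L| = ℏ√(2·3) = √6 ℏ ≈ 2.449ℏ.
There are 2l+1 = 5 values of m_l.
cos θ_min = 2/√6, so θ_min ≈ 35.26°.

|L| = √6 ℏ ≈ 2.449ℏ; 5 values; θ_min ≈ 35.26°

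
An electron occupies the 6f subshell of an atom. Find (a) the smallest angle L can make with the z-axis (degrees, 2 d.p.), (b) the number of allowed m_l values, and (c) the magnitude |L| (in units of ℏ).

θ_min ≈ 30.00°; 7 values; |L| = 2√3 ℏ ≈ 3.464ℏ

6f means n = 6, l = 3.
cos θ_min = 3/√12, so θ_min ≈ 30.00°.
There are 2l+1 = 7 values of m_l.
|L| = ℏ√(3·4) = 2√3 ℏ ≈ 3.464ℏ.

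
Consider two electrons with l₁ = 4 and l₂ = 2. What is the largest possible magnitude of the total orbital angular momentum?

|L_tot|_max = √42 ℏ ≈ 6.481ℏ

Angular momentum addition gives L = |l₁ − l₂|, …, l₁ + l₂.
Allowed values: L = 2, 3, 4, 5, 6.
The largest magnitude corresponds to L = 6: |L_tot| = ℏ√(6·7) = √42 ℏ.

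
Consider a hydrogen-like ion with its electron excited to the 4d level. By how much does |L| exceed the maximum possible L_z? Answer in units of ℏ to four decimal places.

The 4d level has l = 2.
|L| = √6 ℏ ≈ 2.4495ℏ, while L_z,max = lℏ = 2ℏ.
The difference is (√6 − 2)ℏ ≈ 0.4495ℏ.

|L| − L_z,max ≈ 0.4495ℏ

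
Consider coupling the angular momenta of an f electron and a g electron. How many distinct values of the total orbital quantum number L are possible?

L runs from |3 − 4| = 1 to 3 + 4 = 7.
Allowed values: L = 1, 2, 3, 4, 5, 6, 7.
That is 7 values.

7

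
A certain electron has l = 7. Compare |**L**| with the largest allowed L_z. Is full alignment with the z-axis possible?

|L| = 2√14 ℏ ≈ 7.4833ℏ, while L_z,max = lℏ = 7ℏ.
Since |L| > L_z,max, the vector can never point exactly along z; the closest it comes is θ_min = arccos(7/√56) ≈ 20.7°.

No: L_z,max = 7ℏ < |L| = 2√14 ℏ ≈ 7.483ℏ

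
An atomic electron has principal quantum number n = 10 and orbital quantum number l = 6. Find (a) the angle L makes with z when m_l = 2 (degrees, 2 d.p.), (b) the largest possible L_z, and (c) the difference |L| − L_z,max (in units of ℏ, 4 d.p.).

For m_l = 2: cos θ = 2/√42, θ ≈ 72.02°.
L_z,max = lℏ = 6ℏ.
|L| − L_z,max = (√42 − 6)ℏ ≈ 0.4807ℏ.

θ(m_l=2) ≈ 72.02°; L_z,max = 6ℏ; |L|−L_z,max ≈ 0.4807ℏ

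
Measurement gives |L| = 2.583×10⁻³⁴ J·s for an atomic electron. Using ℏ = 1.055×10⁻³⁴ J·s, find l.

l = 2

In units of ℏ, |L| ≈ 2.448.
l(l+1) ≈ 2.448² ≈ 5.99, so l = 2.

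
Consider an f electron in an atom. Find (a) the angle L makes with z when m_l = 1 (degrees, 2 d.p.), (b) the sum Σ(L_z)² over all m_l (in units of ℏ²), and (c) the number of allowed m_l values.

An f state has l = 3.
For m_l = 1: cos θ = 1/√12, θ ≈ 73.22°.
Σ m_l² = 28, so Σ(L_z)² = 28 ℏ².
There are 2l+1 = 7 values of m_l.

θ(m_l=1) ≈ 73.22°; Σ(L_z)² = 28 ℏ²; 7 values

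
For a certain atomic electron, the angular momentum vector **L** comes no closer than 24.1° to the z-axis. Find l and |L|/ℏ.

At minimum angle, m_l = l, so cos θ = l/√(l(l+1)); cos²θ = l/(l+1) = 0.8333.
l = cos²θ/sin²θ ≈ 5.
Then |L| = ℏ√(5·6) = √30 ℏ.

l = 5, |L| = √30 ℏ ≈ 5.477ℏ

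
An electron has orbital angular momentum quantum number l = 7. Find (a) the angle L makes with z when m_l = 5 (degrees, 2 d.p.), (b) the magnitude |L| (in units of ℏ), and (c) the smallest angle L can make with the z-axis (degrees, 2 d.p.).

For m_l = 5: cos θ = 5/√56, θ ≈ 48.08°.
|L| = ℏ√(7·8) = 2√14 ℏ ≈ 7.483ℏ.
cos θ_min = 7/√56, so θ_min ≈ 20.70°.

θ(m_l=5) ≈ 48.08°; |L| = 2√14 ℏ ≈ 7.483ℏ; θ_min ≈ 20.70°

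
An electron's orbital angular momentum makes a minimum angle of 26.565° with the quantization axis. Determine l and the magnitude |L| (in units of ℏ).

l = 4, |L| = 2√5 ℏ ≈ 4.472ℏ

cos θ_min = l/√(l(l+1)) = √(l/(l+1)), so l/(l+1) = cos²(26.565°) = 0.8000.
Solving: l = 4.
Then |L| = ℏ√(4·5) = 2√5 ℏ.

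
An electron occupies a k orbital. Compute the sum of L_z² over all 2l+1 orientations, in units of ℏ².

Σ(L_z)² = 280 ℏ²

A k state has l = 7.
m_l runs from −7 to 7, i.e. {-7, -6, -5, -4, -3, -2, -1, 0, 1, 2, 3, 4, 5, 6, 7}.
Σ m_l² = l(l+1)(2l+1)/3 = 7·8·15/3 = 280.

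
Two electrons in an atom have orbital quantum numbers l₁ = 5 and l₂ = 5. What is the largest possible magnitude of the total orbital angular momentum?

|L_tot|_max = √110 ℏ ≈ 10.488ℏ

The total orbital quantum number L ranges from |l₁ − l₂| to l₁ + l₂ in integer steps.
Allowed values: L = 0, 1, 2, 3, 4, 5, 6, 7, 8, 9, 10.
The largest magnitude corresponds to L = 10: |L_tot| = ℏ√(10·11) = √110 ℏ.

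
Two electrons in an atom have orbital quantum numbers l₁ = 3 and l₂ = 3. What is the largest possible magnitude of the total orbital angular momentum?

|L_tot|_max = √42 ℏ ≈ 6.481ℏ

By the triangle rule, |l₁ − l₂| ≤ L ≤ l₁ + l₂.
So L can be 0, 1, 2, 3, 4, 5, 6.
The largest magnitude corresponds to L = 6: |L_tot| = ℏ√(6·7) = √42 ℏ.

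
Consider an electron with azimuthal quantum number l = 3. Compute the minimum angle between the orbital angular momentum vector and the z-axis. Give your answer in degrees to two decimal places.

θ_min ≈ 30.00°

|L|² = l(l+1)ℏ² = 12ℏ², so |L| = 2√3 ℏ.
The smallest angle corresponds to the largest L_z, i.e. m_l = l = 3, giving L_z = 3ℏ.
cos θ_min = 3/√12, so θ_min ≈ 30.00°.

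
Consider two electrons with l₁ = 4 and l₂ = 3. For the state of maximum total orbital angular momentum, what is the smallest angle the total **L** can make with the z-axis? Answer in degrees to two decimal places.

The total orbital quantum number L ranges from |l₁ − l₂| to l₁ + l₂ in integer steps.
So L can be 1, 2, 3, 4, 5, 6, 7.
The maximum is L = 7, with |L_tot| = ℏ√(7·8) = 2√14 ℏ.
The minimum angle with z is arccos(7/√56) ≈ 20.70°.

θ_min ≈ 20.70°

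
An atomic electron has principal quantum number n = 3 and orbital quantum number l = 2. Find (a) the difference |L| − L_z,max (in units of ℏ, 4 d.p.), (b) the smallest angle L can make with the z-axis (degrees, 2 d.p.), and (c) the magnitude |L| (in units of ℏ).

|L| − L_z,max = (√6 − 2)ℏ ≈ 0.4495ℏ.
cos θ_min = 2/√6, so θ_min ≈ 35.26°.
|L| = ℏ√(2·3) = √6 ℏ ≈ 2.449ℏ.

|L|−L_z,max ≈ 0.4495ℏ; θ_min ≈ 35.26°; |L| = √6 ℏ ≈ 2.449ℏ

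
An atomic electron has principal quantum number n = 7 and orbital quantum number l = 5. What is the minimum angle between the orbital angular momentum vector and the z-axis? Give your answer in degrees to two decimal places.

θ_min ≈ 24.09°

|L| = ℏ√(l(l+1)) = √30 ℏ.
The smallest angle corresponds to the largest L_z, i.e. m_l = l = 5, giving L_z = 5ℏ.
cos θ_min = 5/√30, so θ_min ≈ 24.09°.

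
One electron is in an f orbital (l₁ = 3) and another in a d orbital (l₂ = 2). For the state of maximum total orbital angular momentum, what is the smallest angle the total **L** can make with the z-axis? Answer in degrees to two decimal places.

L runs from |3 − 2| = 1 to 3 + 2 = 5.
So L can be 1, 2, 3, 4, 5.
The maximum is L = 5, with |L_tot| = ℏ√(5·6) = √30 ℏ.
The minimum angle with z is arccos(5/√30) ≈ 24.09°.

θ_min ≈ 24.09°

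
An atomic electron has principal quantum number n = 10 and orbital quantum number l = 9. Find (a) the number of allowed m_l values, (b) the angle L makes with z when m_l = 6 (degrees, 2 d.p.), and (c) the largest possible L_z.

19 values; θ(m_l=6) ≈ 50.77°; L_z,max = 9ℏ

There are 2l+1 = 19 values of m_l.
For m_l = 6: cos θ = 6/√90, θ ≈ 50.77°.
L_z,max = lℏ = 9ℏ.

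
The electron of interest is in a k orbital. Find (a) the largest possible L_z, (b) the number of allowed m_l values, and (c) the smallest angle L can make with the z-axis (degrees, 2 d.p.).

L_z,max = 7ℏ; 15 values; θ_min ≈ 20.70°

K corresponds to l = 7.
L_z,max = lℏ = 7ℏ.
There are 2l+1 = 15 values of m_l.
cos θ_min = 7/√56, so θ_min ≈ 20.70°.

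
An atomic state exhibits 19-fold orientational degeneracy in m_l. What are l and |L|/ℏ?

2l + 1 = 19 ⇒ l = 9.
Then |L| = √(l(l+1)) ℏ = 3√10 ℏ.

l = 9, |L| = 3√10 ℏ ≈ 9.487ℏ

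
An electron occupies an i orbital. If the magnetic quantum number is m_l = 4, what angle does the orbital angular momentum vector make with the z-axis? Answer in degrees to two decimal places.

The letter i corresponds to l = 6.
|L| = ℏ√(l(l+1)) = √42 ℏ.
L_z = m_l ℏ = 4ℏ.
cos θ = L_z/|L| = 4/√42, so θ ≈ 51.89°.

θ ≈ 51.89°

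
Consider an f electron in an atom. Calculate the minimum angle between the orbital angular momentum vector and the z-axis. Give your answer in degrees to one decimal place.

θ_min ≈ 30.0°

For an f orbital, l = 3.
|L|² = l(l+1)ℏ² = 12ℏ², so |L| = 2√3 ℏ.
The smallest angle corresponds to the largest L_z, i.e. m_l = l = 3, giving L_z = 3ℏ.
cos θ_min = 3/√12, so θ_min ≈ 30.0°.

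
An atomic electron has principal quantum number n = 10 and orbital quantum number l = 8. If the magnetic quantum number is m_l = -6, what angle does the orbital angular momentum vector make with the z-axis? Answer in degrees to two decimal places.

|L| = √(l(l+1)) ℏ = 6√2 ℏ.
L_z = m_l ℏ = −6ℏ.
cos θ = L_z/|L| = -6/√72, so θ ≈ 135.00°.

θ ≈ 135.00°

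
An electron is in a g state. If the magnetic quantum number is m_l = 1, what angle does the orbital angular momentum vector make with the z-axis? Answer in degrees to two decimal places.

θ ≈ 77.08°

For a g orbital, l = 4.
|L| = √(l(l+1)) ℏ = 2√5 ℏ.
L_z = m_l ℏ = 1ℏ.
cos θ = L_z/|L| = 1/√20, so θ ≈ 77.08°.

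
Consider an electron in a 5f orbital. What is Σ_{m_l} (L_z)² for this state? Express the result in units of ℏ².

Σ(L_z)² = 28 ℏ²

The 5f subshell has l = 3.
m_l ∈ {-3, -2, -1, 0, 1, 2, 3}.
Σ m_l² = l(l+1)(2l+1)/3 = 3·4·7/3 = 28.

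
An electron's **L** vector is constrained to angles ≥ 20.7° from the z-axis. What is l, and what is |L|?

cos²θ_min = l/(l+1) = 0.8751.
Thus l = 0.8751/(1 − 0.8751) ≈ 7.
Then |L| = ℏ√(7·8) = 2√14 ℏ.

l = 7, |L| = 2√14 ℏ ≈ 7.483ℏ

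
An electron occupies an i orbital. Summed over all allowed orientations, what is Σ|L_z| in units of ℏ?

An i state has l = 6.
The allowed m_l values are -6, -5, -4, -3, -2, -1, 0, 1, 2, 3, 4, 5, 6.
Σ|m_l| = 2(1+2+…+6) = 42.

Σ|L_z| = 42 ℏ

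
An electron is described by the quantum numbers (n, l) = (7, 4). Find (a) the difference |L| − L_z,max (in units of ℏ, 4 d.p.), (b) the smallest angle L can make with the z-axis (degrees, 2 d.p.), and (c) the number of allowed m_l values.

|L| − L_z,max = (2√5 − 4)ℏ ≈ 0.4721ℏ.
cos θ_min = 4/√20, so θ_min ≈ 26.57°.
There are 2l+1 = 9 values of m_l.

|L|−L_z,max ≈ 0.4721ℏ; θ_min ≈ 26.57°; 9 values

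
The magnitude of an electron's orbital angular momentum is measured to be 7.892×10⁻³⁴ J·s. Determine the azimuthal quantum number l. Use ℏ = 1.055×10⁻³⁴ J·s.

l = 7

|L|/ℏ = (7.892×10⁻³⁴)/(1.055×10⁻³⁴) ≈ 7.481.
l(l+1) ≈ 7.481² ≈ 55.96, so l = 7.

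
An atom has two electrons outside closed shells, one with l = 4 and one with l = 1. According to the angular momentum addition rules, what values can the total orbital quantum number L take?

L = 3, 4, 5

The total orbital quantum number L ranges from |l₁ − l₂| to l₁ + l₂ in integer steps.
So L can be 3, 4, 5.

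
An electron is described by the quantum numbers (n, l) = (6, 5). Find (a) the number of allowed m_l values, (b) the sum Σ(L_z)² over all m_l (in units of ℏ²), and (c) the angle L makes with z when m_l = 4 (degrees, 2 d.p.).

There are 2l+1 = 11 values of m_l.
Σ m_l² = 110, so Σ(L_z)² = 110 ℏ².
For m_l = 4: cos θ = 4/√30, θ ≈ 43.09°.

11 values; Σ(L_z)² = 110 ℏ²; θ(m_l=4) ≈ 43.09°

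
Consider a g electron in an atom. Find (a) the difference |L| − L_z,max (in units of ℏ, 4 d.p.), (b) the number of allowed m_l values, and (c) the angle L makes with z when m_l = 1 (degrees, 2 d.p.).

|L|−L_z,max ≈ 0.4721ℏ; 9 values; θ(m_l=1) ≈ 77.08°

For a g orbital, l = 4.
|L| − L_z,max = (2√5 − 4)ℏ ≈ 0.4721ℏ.
There are 2l+1 = 9 values of m_l.
For m_l = 1: cos θ = 1/√20, θ ≈ 77.08°.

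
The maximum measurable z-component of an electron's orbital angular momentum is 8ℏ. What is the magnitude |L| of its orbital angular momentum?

|L| = 6√2 ℏ ≈ 8.485ℏ

Since max m_l = l, l = 8.
|L| = √(l(l+1)) ℏ = 6√2 ℏ.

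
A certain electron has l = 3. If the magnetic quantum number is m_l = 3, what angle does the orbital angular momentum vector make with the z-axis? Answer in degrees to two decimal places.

|L| = ℏ√(l(l+1)) = 2√3 ℏ.
L_z = m_l ℏ = 3ℏ.
cos θ = L_z/|L| = 3/√12, so θ ≈ 30.00°.

θ ≈ 30.00°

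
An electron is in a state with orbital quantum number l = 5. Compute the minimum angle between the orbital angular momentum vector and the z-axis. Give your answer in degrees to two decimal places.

θ_min ≈ 24.09°

|L|² = l(l+1)ℏ² = 30ℏ², so |L| = √30 ℏ.
The smallest angle corresponds to the largest L_z, i.e. m_l = l = 5, giving L_z = 5ℏ.
cos θ_min = 5/√30, so θ_min ≈ 24.09°.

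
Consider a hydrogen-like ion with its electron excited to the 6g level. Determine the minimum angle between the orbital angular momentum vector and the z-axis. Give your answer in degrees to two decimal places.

θ_min ≈ 26.57°

The 6g level has l = 4.
|L|² = l(l+1)ℏ² = 20ℏ², so |L| = 2√5 ℏ.
The smallest angle corresponds to the largest L_z, i.e. m_l = l = 4, giving L_z = 4ℏ.
cos θ_min = 4/√20, so θ_min ≈ 26.57°.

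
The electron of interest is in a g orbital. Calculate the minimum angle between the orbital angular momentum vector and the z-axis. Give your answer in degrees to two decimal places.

For a g orbital, l = 4.
|L| = ℏ√(l(l+1)) = 2√5 ℏ.
The smallest angle corresponds to the largest L_z, i.e. m_l = l = 4, giving L_z = 4ℏ.
cos θ_min = 4/√20, so θ_min ≈ 26.57°.

θ_min ≈ 26.57°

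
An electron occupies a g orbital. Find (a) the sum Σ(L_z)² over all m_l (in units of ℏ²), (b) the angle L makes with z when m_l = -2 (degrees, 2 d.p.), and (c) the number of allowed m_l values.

For a g orbital, l = 4.
Σ m_l² = 60, so Σ(L_z)² = 60 ℏ².
For m_l = -2: cos θ = -2/√20, θ ≈ 116.57°.
There are 2l+1 = 9 values of m_l.

Σ(L_z)² = 60 ℏ²; θ(m_l=-2) ≈ 116.57°; 9 values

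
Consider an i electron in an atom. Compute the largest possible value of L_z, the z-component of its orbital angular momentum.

The letter i corresponds to l = 6.
L_z = m_l ℏ with m_l ∈ {−6, …, 6}; the maximum is m_l = 6.

L_z,max = 6ℏ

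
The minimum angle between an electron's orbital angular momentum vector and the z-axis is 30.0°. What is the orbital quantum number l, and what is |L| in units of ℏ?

l = 3, |L| = 2√3 ℏ ≈ 3.464ℏ

cos θ_min = l/√(l(l+1)) = √(l/(l+1)), so l/(l+1) = cos²(30.0°) = 0.7500.
l = cos²θ/sin²θ ≈ 3.
Then |L| = ℏ√(3·4) = 2√3 ℏ.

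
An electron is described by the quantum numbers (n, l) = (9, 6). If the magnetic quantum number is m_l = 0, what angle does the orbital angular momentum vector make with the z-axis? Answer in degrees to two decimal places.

θ ≈ 90.00°

|L| = ℏ√(l(l+1)) = √42 ℏ.
L_z = m_l ℏ = 0ℏ.
cos θ = L_z/|L| = 0/√42, so θ ≈ 90.00°.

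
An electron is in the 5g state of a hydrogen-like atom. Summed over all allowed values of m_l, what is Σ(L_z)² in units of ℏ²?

Σ(L_z)² = 60 ℏ²

For 5g, l = 4.
m_l runs from −4 to 4, i.e. {-4, -3, -2, -1, 0, 1, 2, 3, 4}.
Summing m² from −4 to 4: Σ m_l² = 60.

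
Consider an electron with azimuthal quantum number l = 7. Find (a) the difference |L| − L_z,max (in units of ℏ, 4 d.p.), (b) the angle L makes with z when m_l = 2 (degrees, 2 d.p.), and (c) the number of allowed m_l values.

|L|−L_z,max ≈ 0.4833ℏ; θ(m_l=2) ≈ 74.50°; 15 values

|L| − L_z,max = (2√14 − 7)ℏ ≈ 0.4833ℏ.
For m_l = 2: cos θ = 2/√56, θ ≈ 74.50°.
There are 2l+1 = 15 values of m_l.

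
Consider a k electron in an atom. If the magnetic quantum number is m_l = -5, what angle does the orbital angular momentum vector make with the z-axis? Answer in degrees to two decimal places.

For a k orbital, l = 7.
|L|² = l(l+1)ℏ² = 56ℏ², so |L| = 2√14 ℏ.
L_z = m_l ℏ = −5ℏ.
cos θ = L_z/|L| = -5/√56, so θ ≈ 131.92°.

θ ≈ 131.92°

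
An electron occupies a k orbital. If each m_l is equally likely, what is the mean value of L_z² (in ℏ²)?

⟨L_z²⟩ = 18.67 ℏ²

For a k orbital, l = 7.
m_l runs from −7 to 7, i.e. {-7, -6, -5, -4, -3, -2, -1, 0, 1, 2, 3, 4, 5, 6, 7}.
⟨L_z²⟩ = ℏ²·l(l+1)/3 = 18.67ℏ².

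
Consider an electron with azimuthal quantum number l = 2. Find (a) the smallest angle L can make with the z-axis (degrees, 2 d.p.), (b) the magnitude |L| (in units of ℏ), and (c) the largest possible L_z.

θ_min ≈ 35.26°; |L| = √6 ℏ ≈ 2.449ℏ; L_z,max = 2ℏ

cos θ_min = 2/√6, so θ_min ≈ 35.26°.
|L| = ℏ√(2·3) = √6 ℏ ≈ 2.449ℏ.
L_z,max = lℏ = 2ℏ.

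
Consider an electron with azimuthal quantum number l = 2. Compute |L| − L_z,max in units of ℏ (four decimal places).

|L| = √6 ℏ ≈ 2.4495ℏ, while L_z,max = lℏ = 2ℏ.
The difference is (√6 − 2)ℏ ≈ 0.4495ℏ.

|L| − L_z,max ≈ 0.4495ℏ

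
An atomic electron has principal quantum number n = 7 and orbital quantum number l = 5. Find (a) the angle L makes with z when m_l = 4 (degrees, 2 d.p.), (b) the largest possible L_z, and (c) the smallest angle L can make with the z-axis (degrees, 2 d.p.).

θ(m_l=4) ≈ 43.09°; L_z,max = 5ℏ; θ_min ≈ 24.09°

For m_l = 4: cos θ = 4/√30, θ ≈ 43.09°.
L_z,max = lℏ = 5ℏ.
cos θ_min = 5/√30, so θ_min ≈ 24.09°.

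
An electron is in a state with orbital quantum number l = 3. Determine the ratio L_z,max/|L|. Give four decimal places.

|L| = 2√3 ℏ ≈ 3.4641ℏ, while L_z,max = lℏ = 3ℏ.
L_z,max/|L| = 3/√12 = 0.8660.

L_z,max/|L| = 0.8660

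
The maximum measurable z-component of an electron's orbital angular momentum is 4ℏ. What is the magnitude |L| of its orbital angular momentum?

|L| = 2√5 ℏ ≈ 4.472ℏ

L_z,max = lℏ, so l = 4.
|L| = √(l(l+1)) ℏ = 2√5 ℏ.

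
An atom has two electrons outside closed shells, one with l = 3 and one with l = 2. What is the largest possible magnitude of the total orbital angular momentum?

|L_tot|_max = √30 ℏ ≈ 5.477ℏ

The total orbital quantum number L ranges from |l₁ − l₂| to l₁ + l₂ in integer steps.
L ∈ {1, 2, 3, 4, 5}.
The largest magnitude corresponds to L = 5: |L_tot| = ℏ√(5·6) = √30 ℏ.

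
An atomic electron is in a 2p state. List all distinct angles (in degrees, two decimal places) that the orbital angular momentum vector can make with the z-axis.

θ ∈ {45.00°, 90.00°, 135.00°}

For 2p, l = 1.
|L| = √(l(l+1)) ℏ = √2 ℏ.
cos θ = m_l/√2 for each m_l ∈ {-1, 0, 1}.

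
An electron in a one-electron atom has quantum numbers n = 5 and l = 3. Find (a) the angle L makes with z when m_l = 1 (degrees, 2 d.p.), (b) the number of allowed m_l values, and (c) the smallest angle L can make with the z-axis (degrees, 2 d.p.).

θ(m_l=1) ≈ 73.22°; 7 values; θ_min ≈ 30.00°

For m_l = 1: cos θ = 1/√12, θ ≈ 73.22°.
There are 2l+1 = 7 values of m_l.
cos θ_min = 3/√12, so θ_min ≈ 30.00°.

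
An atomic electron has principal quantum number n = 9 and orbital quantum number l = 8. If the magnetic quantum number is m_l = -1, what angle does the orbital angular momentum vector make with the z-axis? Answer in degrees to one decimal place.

θ ≈ 96.8°

|L| = √(l(l+1)) ℏ = 6√2 ℏ.
L_z = m_l ℏ = −1ℏ.
cos θ = L_z/|L| = -1/√72, so θ ≈ 96.8°.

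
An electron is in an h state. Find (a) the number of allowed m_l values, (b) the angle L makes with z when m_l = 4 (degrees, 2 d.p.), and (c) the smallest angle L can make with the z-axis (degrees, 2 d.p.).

11 values; θ(m_l=4) ≈ 43.09°; θ_min ≈ 24.09°

For an h orbital, l = 5.
There are 2l+1 = 11 values of m_l.
For m_l = 4: cos θ = 4/√30, θ ≈ 43.09°.
cos θ_min = 5/√30, so θ_min ≈ 24.09°.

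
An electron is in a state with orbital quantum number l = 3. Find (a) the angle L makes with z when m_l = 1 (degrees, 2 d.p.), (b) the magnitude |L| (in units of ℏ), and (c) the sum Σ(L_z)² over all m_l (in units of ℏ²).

For m_l = 1: cos θ = 1/√12, θ ≈ 73.22°.
|L| = ℏ√(3·4) = 2√3 ℏ ≈ 3.464ℏ.
Σ m_l² = 28, so Σ(L_z)² = 28 ℏ².

θ(m_l=1) ≈ 73.22°; |L| = 2√3 ℏ ≈ 3.464ℏ; Σ(L_z)² = 28 ℏ²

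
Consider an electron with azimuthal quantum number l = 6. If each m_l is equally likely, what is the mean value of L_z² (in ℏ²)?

⟨L_z²⟩ = 14 ℏ²

m_l ∈ {-6, -5, -4, -3, -2, -1, 0, 1, 2, 3, 4, 5, 6}.
Average of L_z² over 13 states: 182/13 ℏ² = 14 ℏ².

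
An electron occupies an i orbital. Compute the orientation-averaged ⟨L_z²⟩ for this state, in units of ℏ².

⟨L_z²⟩ = 14 ℏ²

I corresponds to l = 6.
m_l runs from −6 to 6, i.e. {-6, -5, -4, -3, -2, -1, 0, 1, 2, 3, 4, 5, 6}.
Average of L_z² over 13 states: 182/13 ℏ² = 14 ℏ².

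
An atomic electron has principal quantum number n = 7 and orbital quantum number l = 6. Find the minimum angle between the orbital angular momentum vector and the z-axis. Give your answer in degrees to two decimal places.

θ_min ≈ 22.21°

|L| = √(l(l+1)) ℏ = √42 ℏ.
The smallest angle corresponds to the largest L_z, i.e. m_l = l = 6, giving L_z = 6ℏ.
cos θ_min = 6/√42, so θ_min ≈ 22.21°.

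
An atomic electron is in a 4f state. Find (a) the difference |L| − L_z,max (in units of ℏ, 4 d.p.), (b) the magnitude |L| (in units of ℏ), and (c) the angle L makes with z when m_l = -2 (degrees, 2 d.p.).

4f means n = 4, l = 3.
|L| − L_z,max = (2√3 − 3)ℏ ≈ 0.4641ℏ.
|L| = ℏ√(3·4) = 2√3 ℏ ≈ 3.464ℏ.
For m_l = -2: cos θ = -2/√12, θ ≈ 125.26°.

|L|−L_z,max ≈ 0.4641ℏ; |L| = 2√3 ℏ ≈ 3.464ℏ; θ(m_l=-2) ≈ 125.26°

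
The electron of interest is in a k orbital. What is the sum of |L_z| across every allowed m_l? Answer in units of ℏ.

A k state has l = 7.
m_l ∈ {-7, -6, -5, -4, -3, -2, -1, 0, 1, 2, 3, 4, 5, 6, 7}.
Σ|m_l| = l(l+1) = 56.

Σ|L_z| = 56 ℏ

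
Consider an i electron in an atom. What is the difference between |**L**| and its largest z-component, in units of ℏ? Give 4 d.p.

For an i orbital, l = 6.
|L| = √42 ℏ ≈ 6.4807ℏ, while L_z,max = lℏ = 6ℏ.
The difference is (√42 − 6)ℏ ≈ 0.4807ℏ.

|L| − L_z,max ≈ 0.4807ℏ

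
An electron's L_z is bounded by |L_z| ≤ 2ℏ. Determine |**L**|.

The maximum L_z equals lℏ, giving l = 2.
Then |L| = ℏ√(2·3) = √6 ℏ.

|L| = √6 ℏ ≈ 2.449ℏ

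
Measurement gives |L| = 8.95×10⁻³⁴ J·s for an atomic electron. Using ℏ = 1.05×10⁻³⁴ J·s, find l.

In units of ℏ, |L| ≈ 8.524.
(|L|/ℏ)² = l(l+1) ≈ 72.66 ⇒ l = 8.

l = 8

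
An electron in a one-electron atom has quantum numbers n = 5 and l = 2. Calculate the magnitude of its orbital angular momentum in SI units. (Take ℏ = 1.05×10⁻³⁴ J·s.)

|L| = 2.57×10⁻³⁴ J·s

|L| = ℏ√(l(l+1)) = ℏ√(2·3) = √6 ℏ
Numerically, |L| = 2.449 × (1.05×10⁻³⁴ J·s) = 2.57×10⁻³⁴ J·s.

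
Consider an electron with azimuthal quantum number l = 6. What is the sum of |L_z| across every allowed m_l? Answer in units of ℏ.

Σ|L_z| = 42 ℏ

The allowed m_l values are -6, -5, -4, -3, -2, -1, 0, 1, 2, 3, 4, 5, 6.
Σ|m_l| = l(l+1) = 42.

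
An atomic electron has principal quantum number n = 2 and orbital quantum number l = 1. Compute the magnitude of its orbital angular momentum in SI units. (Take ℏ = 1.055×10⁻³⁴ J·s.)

|L| = 1.492×10⁻³⁴ J·s

|L| = ℏ√(l(l+1)) = ℏ√(1·2) = √2 ℏ
Numerically, |L| = 1.414 × (1.055×10⁻³⁴ J·s) = 1.492×10⁻³⁴ J·s.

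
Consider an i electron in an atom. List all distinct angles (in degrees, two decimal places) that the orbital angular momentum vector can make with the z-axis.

For an i orbital, l = 6.
|L| = √(l(l+1)) ℏ = √42 ℏ.
cos θ = m_l/√42 for each m_l ∈ {-6, -5, -4, -3, -2, -1, 0, 1, 2, 3, 4, 5, 6}.

θ ∈ {22.21°, 39.51°, 51.89°, 62.42°, 72.02°, 81.12°, 90.00°, 98.88°, 107.98°, 117.58°, 128.11°, 140.49°, 157.79°}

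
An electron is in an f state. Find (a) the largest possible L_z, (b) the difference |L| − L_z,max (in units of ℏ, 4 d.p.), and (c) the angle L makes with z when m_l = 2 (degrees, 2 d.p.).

An f state has l = 3.
L_z,max = lℏ = 3ℏ.
|L| − L_z,max = (2√3 − 3)ℏ ≈ 0.4641ℏ.
For m_l = 2: cos θ = 2/√12, θ ≈ 54.74°.

L_z,max = 3ℏ; |L|−L_z,max ≈ 0.4641ℏ; θ(m_l=2) ≈ 54.74°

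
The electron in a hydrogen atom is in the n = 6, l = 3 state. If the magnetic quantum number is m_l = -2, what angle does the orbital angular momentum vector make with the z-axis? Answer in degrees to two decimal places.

|L| = ℏ√(l(l+1)) = 2√3 ℏ.
L_z = m_l ℏ = −2ℏ.
cos θ = L_z/|L| = -2/√12, so θ ≈ 125.26°.

θ ≈ 125.26°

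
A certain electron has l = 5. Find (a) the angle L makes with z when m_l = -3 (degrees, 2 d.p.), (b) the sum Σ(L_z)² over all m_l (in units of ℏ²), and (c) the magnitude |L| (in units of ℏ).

For m_l = -3: cos θ = -3/√30, θ ≈ 123.21°.
Σ m_l² = 110, so Σ(L_z)² = 110 ℏ².
|L| = ℏ√(5·6) = √30 ℏ ≈ 5.477ℏ.

θ(m_l=-3) ≈ 123.21°; Σ(L_z)² = 110 ℏ²; |L| = √30 ℏ ≈ 5.477ℏ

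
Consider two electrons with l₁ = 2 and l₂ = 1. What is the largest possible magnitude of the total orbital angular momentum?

|L_tot|_max = 2√3 ℏ ≈ 3.464ℏ

The total orbital quantum number L ranges from |l₁ − l₂| to l₁ + l₂ in integer steps.
So L can be 1, 2, 3.
The largest magnitude corresponds to L = 3: |L_tot| = ℏ√(3·4) = 2√3 ℏ.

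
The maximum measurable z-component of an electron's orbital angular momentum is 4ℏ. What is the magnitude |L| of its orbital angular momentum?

|L| = 2√5 ℏ ≈ 4.472ℏ

L_z,max = lℏ, so l = 4.
Then |L| = ℏ√(4·5) = 2√5 ℏ.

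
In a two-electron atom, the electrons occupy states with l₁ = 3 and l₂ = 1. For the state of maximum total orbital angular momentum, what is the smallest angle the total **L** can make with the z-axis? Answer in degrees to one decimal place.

θ_min ≈ 26.6°

By the triangle rule, |l₁ − l₂| ≤ L ≤ l₁ + l₂.
Allowed values: L = 2, 3, 4.
The maximum is L = 4, with |L_tot| = ℏ√(4·5) = 2√5 ℏ.
The minimum angle with z is arccos(4/√20) ≈ 26.6°.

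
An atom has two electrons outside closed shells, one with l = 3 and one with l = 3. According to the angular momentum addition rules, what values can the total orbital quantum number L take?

L = 0, 1, 2, 3, 4, 5, 6

L runs from |3 − 3| = 0 to 3 + 3 = 6.
So L can be 0, 1, 2, 3, 4, 5, 6.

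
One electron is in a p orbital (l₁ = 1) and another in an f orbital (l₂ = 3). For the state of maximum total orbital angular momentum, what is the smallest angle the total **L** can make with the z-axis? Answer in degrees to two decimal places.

θ_min ≈ 26.57°

L runs from |1 − 3| = 2 to 1 + 3 = 4.
Allowed values: L = 2, 3, 4.
The maximum is L = 4, with |L_tot| = ℏ√(4·5) = 2√5 ℏ.
The minimum angle with z is arccos(4/√20) ≈ 26.57°.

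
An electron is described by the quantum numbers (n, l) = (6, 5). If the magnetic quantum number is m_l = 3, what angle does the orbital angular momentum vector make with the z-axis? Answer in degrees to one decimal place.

|L| = √(l(l+1)) ℏ = √30 ℏ.
L_z = m_l ℏ = 3ℏ.
cos θ = L_z/|L| = 3/√30, so θ ≈ 56.8°.

θ ≈ 56.8°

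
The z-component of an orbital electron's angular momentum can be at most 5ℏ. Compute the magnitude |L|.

|L| = √30 ℏ ≈ 5.477ℏ

L_z,max = lℏ, so l = 5.
Then |L| = ℏ√(5·6) = √30 ℏ.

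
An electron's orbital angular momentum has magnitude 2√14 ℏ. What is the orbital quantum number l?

l = 7

Since |L|² = l(l+1)ℏ², l(l+1) = 56.
l² + l − 56 = 0 ⇒ l = 7.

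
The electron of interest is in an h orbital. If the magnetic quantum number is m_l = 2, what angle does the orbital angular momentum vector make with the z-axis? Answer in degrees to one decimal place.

θ ≈ 68.6°

An h state has l = 5.
|L|² = l(l+1)ℏ² = 30ℏ², so |L| = √30 ℏ.
L_z = m_l ℏ = 2ℏ.
cos θ = L_z/|L| = 2/√30, so θ ≈ 68.6°.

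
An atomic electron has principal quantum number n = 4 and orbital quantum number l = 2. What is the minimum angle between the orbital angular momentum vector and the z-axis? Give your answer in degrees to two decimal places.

|L| = √(l(l+1)) ℏ = √6 ℏ.
The smallest angle corresponds to the largest L_z, i.e. m_l = l = 2, giving L_z = 2ℏ.
cos θ_min = 2/√6, so θ_min ≈ 35.26°.

θ_min ≈ 35.26°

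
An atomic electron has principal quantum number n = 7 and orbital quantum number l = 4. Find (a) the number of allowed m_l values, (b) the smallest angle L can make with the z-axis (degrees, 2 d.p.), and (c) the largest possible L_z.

There are 2l+1 = 9 values of m_l.
cos θ_min = 4/√20, so θ_min ≈ 26.57°.
L_z,max = lℏ = 4ℏ.

9 values; θ_min ≈ 26.57°; L_z,max = 4ℏ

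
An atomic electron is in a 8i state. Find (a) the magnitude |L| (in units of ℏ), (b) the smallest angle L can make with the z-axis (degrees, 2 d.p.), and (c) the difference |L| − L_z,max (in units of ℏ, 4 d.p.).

|L| = √42 ℏ ≈ 6.481ℏ; θ_min ≈ 22.21°; |L|−L_z,max ≈ 0.4807ℏ

8i means n = 8, l = 6.
|L| = ℏ√(6·7) = √42 ℏ ≈ 6.481ℏ.
cos θ_min = 6/√42, so θ_min ≈ 22.21°.
|L| − L_z,max = (√42 − 6)ℏ ≈ 0.4807ℏ.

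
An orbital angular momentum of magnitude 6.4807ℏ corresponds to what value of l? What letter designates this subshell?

l = 6 (i orbital)

|L| = ℏ√(l(l+1)), so l(l+1) = 42.
l² + l − 42 = 0 ⇒ l = 6.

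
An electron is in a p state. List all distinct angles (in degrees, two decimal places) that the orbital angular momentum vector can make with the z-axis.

θ ∈ {45.00°, 90.00°, 135.00°}

For a p orbital, l = 1.
|L|² = l(l+1)ℏ² = 2ℏ², so |L| = √2 ℏ.
cos θ = m_l/√2 for each m_l ∈ {-1, 0, 1}.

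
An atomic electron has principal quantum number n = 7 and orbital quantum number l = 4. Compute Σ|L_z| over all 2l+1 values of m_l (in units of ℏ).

Σ|L_z| = 20 ℏ

m_l runs from −4 to 4, i.e. {-4, -3, -2, -1, 0, 1, 2, 3, 4}.
Σ|m_l| = 2·4(4+1)/2 = 20.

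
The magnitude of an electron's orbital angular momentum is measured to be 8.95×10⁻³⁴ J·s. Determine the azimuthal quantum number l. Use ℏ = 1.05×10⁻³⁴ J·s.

l = 8

Dividing by ℏ: |L|/ℏ ≈ 8.524.
(|L|/ℏ)² = l(l+1) ≈ 72.66 ⇒ l = 8.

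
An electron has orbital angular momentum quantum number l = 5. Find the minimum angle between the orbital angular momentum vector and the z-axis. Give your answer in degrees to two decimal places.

|L|² = l(l+1)ℏ² = 30ℏ², so |L| = √30 ℏ.
The smallest angle corresponds to the largest L_z, i.e. m_l = l = 5, giving L_z = 5ℏ.
cos θ_min = 5/√30, so θ_min ≈ 24.09°.

θ_min ≈ 24.09°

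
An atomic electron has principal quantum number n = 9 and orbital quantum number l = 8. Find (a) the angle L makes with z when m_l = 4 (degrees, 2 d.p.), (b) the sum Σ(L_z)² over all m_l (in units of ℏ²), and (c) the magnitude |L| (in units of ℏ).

For m_l = 4: cos θ = 4/√72, θ ≈ 61.87°.
Σ m_l² = 408, so Σ(L_z)² = 408 ℏ².
|L| = ℏ√(8·9) = 6√2 ℏ ≈ 8.485ℏ.

θ(m_l=4) ≈ 61.87°; Σ(L_z)² = 408 ℏ²; |L| = 6√2 ℏ ≈ 8.485ℏ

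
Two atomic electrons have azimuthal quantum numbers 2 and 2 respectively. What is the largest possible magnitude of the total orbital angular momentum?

Angular momentum addition gives L = |l₁ − l₂|, …, l₁ + l₂.
So L can be 0, 1, 2, 3, 4.
The largest magnitude corresponds to L = 4: |L_tot| = ℏ√(4·5) = 2√5 ℏ.

|L_tot|_max = 2√5 ℏ ≈ 4.472ℏ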